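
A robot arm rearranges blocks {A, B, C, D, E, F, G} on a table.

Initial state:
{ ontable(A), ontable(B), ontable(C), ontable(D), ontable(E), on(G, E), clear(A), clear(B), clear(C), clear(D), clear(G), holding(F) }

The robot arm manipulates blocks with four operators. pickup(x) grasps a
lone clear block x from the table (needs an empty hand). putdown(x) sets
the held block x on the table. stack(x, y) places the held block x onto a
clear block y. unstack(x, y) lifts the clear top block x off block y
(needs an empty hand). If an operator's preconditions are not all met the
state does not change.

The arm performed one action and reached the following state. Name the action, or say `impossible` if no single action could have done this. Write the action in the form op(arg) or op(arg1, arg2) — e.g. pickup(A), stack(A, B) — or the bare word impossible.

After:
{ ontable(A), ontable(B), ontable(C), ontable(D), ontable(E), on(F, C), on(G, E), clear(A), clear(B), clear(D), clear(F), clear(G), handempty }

stack(F, C)

target: towers=[A; B; C/F; D; E/G] holding=-
        putdown(F) → towers=[A; B; C; D; E/G; F] holding=-
       stack(F, B) → towers=[A; B/F; C; D; E/G] holding=-
       stack(F, G) → towers=[A; B; C; D; E/G/F] holding=-
       stack(F, D) → towers=[A; B; C; D/F; E/G] holding=-
       stack(F, A) → towers=[A/F; B; C; D; E/G] holding=-
       stack(F, C) → towers=[A; B; C/F; D; E/G] holding=-  ← match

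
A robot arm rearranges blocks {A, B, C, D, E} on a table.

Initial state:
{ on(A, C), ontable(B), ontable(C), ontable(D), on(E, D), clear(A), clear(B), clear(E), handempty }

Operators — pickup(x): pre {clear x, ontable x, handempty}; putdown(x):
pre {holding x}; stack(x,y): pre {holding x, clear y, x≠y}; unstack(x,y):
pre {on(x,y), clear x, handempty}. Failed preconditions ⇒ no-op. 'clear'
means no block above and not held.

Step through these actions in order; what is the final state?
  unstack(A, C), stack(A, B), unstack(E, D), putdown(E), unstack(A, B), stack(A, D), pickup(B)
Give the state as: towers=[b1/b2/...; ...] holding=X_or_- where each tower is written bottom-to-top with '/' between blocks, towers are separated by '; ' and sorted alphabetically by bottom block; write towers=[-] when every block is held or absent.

step 1 (unstack(A, C)): towers=[B; C; D/E] holding=A
step 2 (stack(A, B)): towers=[B/A; C; D/E] holding=-
step 3 (unstack(E, D)): towers=[B/A; C; D] holding=E
step 4 (putdown(E)): towers=[B/A; C; D; E] holding=-
step 5 (unstack(A, B)): towers=[B; C; D; E] holding=A
step 6 (stack(A, D)): towers=[B; C; D/A; E] holding=-
step 7 (pickup(B)): towers=[C; D/A; E] holding=B

towers=[C; D/A; E] holding=B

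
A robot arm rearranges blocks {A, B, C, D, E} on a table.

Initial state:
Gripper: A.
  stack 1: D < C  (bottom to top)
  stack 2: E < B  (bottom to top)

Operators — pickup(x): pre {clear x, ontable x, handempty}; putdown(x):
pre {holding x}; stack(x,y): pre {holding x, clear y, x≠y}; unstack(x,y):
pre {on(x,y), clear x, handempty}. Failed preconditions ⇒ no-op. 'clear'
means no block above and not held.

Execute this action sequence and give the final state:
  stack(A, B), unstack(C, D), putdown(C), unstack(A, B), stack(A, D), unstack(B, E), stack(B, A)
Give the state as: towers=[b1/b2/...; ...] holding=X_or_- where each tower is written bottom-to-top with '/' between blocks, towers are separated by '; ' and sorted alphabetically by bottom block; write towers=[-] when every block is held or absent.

towers=[C; D/A/B; E] holding=-

step 1 (stack(A, B)): towers=[D/C; E/B/A] holding=-
step 2 (unstack(C, D)): towers=[D; E/B/A] holding=C
step 3 (putdown(C)): towers=[C; D; E/B/A] holding=-
step 4 (unstack(A, B)): towers=[C; D; E/B] holding=A
step 5 (stack(A, D)): towers=[C; D/A; E/B] holding=-
step 6 (unstack(B, E)): towers=[C; D/A; E] holding=B
step 7 (stack(B, A)): towers=[C; D/A/B; E] holding=-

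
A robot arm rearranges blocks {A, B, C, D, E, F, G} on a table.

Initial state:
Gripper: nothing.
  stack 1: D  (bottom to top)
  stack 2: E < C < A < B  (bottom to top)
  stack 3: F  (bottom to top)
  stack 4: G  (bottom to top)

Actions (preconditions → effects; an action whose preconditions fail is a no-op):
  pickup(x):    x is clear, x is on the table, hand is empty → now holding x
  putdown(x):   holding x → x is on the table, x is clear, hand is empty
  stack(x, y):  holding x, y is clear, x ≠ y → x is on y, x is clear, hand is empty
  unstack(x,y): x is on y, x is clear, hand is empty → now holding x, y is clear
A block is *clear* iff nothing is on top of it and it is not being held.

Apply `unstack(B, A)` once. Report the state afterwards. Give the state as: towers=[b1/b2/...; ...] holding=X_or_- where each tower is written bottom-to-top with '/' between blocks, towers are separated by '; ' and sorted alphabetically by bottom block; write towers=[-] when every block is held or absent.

towers=[D; E/C/A; F; G] holding=B

before: towers=[D; E/C/A/B; F; G] holding=-
pre[unstack(B, A)]: on(B,A) ✓, clear(B) ✓, handempty ✓
all met → apply unstack(B, A)
after:  towers=[D; E/C/A; F; G] holding=B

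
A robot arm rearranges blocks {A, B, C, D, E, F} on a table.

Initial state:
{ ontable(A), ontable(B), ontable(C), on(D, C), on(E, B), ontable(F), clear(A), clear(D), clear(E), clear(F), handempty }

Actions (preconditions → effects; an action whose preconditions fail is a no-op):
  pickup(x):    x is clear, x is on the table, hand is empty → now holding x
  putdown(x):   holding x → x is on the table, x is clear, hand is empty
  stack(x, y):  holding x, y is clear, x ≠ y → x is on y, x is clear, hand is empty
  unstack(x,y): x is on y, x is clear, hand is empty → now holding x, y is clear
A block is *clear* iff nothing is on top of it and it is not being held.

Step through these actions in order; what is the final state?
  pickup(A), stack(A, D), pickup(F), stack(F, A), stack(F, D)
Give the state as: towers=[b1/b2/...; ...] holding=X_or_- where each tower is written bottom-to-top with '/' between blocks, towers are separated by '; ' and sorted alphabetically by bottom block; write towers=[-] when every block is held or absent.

towers=[B/E; C/D/A/F] holding=-

step 1 (pickup(A)): towers=[B/E; C/D; F] holding=A
step 2 (stack(A, D)): towers=[B/E; C/D/A; F] holding=-
step 3 (pickup(F)): towers=[B/E; C/D/A] holding=F
step 4 (stack(F, A)): towers=[B/E; C/D/A/F] holding=-
step 5 (stack(F, D)) [no-op]: towers=[B/E; C/D/A/F] holding=-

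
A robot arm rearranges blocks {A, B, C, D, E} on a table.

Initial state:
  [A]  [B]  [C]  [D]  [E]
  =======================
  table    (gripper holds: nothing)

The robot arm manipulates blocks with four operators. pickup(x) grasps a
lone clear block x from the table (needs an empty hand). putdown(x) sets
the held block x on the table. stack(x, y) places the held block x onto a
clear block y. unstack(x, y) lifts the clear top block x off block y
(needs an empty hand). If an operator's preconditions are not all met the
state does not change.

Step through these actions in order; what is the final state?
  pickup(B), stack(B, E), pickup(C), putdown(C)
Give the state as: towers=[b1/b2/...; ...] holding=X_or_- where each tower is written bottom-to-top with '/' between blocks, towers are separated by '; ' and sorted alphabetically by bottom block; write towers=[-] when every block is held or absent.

towers=[A; C; D; E/B] holding=-

step 1 (pickup(B)): towers=[A; C; D; E] holding=B
step 2 (stack(B, E)): towers=[A; C; D; E/B] holding=-
step 3 (pickup(C)): towers=[A; D; E/B] holding=C
step 4 (putdown(C)): towers=[A; C; D; E/B] holding=-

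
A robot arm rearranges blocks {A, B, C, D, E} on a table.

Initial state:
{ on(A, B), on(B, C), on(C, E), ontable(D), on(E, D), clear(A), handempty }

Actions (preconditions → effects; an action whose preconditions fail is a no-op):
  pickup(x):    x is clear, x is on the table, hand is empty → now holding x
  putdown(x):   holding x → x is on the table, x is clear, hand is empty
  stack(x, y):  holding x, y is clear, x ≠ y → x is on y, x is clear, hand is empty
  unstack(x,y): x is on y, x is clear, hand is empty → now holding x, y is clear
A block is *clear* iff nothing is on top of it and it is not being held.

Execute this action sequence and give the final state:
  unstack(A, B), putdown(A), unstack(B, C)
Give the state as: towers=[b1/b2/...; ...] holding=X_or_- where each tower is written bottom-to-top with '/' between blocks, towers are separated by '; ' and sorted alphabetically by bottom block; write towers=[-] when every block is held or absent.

step 1 (unstack(A, B)): towers=[D/E/C/B] holding=A
step 2 (putdown(A)): towers=[A; D/E/C/B] holding=-
step 3 (unstack(B, C)): towers=[A; D/E/C] holding=B

towers=[A; D/E/C] holding=B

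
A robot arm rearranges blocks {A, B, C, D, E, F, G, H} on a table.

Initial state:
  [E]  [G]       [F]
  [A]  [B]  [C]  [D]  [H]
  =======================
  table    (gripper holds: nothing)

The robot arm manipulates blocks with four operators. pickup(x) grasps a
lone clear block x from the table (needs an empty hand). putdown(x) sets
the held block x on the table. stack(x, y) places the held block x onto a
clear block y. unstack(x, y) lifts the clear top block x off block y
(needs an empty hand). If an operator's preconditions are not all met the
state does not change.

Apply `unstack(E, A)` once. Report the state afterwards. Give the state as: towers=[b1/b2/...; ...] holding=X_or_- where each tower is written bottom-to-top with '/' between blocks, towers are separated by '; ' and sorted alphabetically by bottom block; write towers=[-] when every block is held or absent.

before: towers=[A/E; B/G; C; D/F; H] holding=-
pre[unstack(E, A)]: on(E,A) ok, clear(E) ok, handempty ok
all met → apply unstack(E, A)
after:  towers=[A; B/G; C; D/F; H] holding=E

towers=[A; B/G; C; D/F; H] holding=E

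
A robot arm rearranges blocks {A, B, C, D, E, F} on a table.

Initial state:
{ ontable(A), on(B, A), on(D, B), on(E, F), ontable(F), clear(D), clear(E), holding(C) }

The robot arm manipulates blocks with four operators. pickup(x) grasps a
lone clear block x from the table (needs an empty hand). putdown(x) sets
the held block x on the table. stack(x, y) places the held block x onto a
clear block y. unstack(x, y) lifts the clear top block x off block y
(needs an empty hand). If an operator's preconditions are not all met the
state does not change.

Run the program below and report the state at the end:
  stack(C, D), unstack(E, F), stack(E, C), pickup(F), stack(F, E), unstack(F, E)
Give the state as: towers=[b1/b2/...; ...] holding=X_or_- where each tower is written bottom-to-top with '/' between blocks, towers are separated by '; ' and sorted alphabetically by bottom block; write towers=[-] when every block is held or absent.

step 1 (stack(C, D)): towers=[A/B/D/C; F/E] holding=-
step 2 (unstack(E, F)): towers=[A/B/D/C; F] holding=E
step 3 (stack(E, C)): towers=[A/B/D/C/E; F] holding=-
step 4 (pickup(F)): towers=[A/B/D/C/E] holding=F
step 5 (stack(F, E)): towers=[A/B/D/C/E/F] holding=-
step 6 (unstack(F, E)): towers=[A/B/D/C/E] holding=F

towers=[A/B/D/C/E] holding=F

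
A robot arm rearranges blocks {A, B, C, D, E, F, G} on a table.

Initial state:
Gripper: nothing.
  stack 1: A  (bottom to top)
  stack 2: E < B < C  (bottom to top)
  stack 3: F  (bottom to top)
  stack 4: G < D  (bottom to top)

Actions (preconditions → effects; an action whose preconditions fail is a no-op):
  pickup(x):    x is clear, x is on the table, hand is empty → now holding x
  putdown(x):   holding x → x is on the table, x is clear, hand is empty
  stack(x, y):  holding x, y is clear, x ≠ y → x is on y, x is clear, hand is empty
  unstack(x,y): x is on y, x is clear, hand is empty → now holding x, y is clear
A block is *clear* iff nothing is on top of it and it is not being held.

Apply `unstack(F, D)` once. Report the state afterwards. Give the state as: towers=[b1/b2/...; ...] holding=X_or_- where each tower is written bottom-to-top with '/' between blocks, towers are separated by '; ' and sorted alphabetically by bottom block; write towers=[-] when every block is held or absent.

towers=[A; E/B/C; F; G/D] holding=-

before: towers=[A; E/B/C; F; G/D] holding=-
pre[unstack(F, D)]: on(F,D) ✗, clear(F) ✓, handempty ✓
on(F,D) unmet → unstack(F, D) is a no-op
after:  towers=[A; E/B/C; F; G/D] holding=-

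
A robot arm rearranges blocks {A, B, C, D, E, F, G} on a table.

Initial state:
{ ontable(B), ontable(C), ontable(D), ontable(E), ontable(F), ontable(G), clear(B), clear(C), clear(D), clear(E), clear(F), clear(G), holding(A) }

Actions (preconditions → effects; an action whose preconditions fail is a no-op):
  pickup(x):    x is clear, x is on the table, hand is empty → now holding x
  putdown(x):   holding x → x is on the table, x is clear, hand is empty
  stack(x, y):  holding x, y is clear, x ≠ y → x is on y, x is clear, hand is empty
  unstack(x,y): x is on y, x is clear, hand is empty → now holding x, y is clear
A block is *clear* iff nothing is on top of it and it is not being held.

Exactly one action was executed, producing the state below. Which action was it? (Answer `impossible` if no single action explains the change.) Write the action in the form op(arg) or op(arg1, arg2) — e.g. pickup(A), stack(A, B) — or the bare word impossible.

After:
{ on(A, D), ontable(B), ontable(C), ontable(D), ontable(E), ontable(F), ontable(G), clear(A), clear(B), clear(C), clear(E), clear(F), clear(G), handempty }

stack(A, D)

target: towers=[B; C; D/A; E; F; G] holding=-
        putdown(A) → towers=[A; B; C; D; E; F; G] holding=-
       stack(A, B) → towers=[B/A; C; D; E; F; G] holding=-
       stack(A, F) → towers=[B; C; D; E; F/A; G] holding=-
       stack(A, G) → towers=[B; C; D; E; F; G/A] holding=-
       stack(A, D) → towers=[B; C; D/A; E; F; G] holding=-  ← match
       stack(A, E) → towers=[B; C; D; E/A; F; G] holding=-
       stack(A, C) → towers=[B; C/A; D; E; F; G] holding=-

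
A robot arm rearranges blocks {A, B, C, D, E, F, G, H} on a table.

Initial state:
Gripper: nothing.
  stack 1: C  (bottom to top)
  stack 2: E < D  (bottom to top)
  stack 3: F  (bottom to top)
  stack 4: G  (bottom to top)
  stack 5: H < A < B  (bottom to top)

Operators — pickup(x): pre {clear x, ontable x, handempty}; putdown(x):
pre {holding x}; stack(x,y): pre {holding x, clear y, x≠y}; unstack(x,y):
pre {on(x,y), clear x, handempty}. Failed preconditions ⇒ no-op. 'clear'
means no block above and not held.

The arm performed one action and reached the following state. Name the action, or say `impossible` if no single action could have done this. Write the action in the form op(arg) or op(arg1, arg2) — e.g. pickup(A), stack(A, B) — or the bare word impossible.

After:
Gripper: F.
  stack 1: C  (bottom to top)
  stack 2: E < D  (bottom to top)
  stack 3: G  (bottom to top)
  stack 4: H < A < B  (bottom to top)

pickup(F)

target: towers=[C; E/D; G; H/A/B] holding=F
         pickup(G) → towers=[C; E/D; F; H/A/B] holding=G
     unstack(B, A) → towers=[C; E/D; F; G; H/A] holding=B
         pickup(F) → towers=[C; E/D; G; H/A/B] holding=F  ← match
     unstack(D, E) → towers=[C; E; F; G; H/A/B] holding=D
         pickup(C) → towers=[E/D; F; G; H/A/B] holding=C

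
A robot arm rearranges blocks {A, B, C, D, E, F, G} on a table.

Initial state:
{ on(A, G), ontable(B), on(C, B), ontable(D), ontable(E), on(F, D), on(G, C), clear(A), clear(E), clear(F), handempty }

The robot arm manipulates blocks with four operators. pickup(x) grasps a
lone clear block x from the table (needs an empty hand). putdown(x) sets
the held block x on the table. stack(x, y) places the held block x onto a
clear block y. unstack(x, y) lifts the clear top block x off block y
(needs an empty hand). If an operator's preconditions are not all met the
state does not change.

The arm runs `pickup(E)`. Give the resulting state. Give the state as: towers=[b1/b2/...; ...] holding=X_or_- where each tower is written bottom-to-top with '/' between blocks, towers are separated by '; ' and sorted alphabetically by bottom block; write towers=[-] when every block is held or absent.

towers=[B/C/G/A; D/F] holding=E

before: towers=[B/C/G/A; D/F; E] holding=-
pre[pickup(E)]: clear(E) ok, ontable(E) ok, handempty ok
all met → apply pickup(E)
after:  towers=[B/C/G/A; D/F] holding=E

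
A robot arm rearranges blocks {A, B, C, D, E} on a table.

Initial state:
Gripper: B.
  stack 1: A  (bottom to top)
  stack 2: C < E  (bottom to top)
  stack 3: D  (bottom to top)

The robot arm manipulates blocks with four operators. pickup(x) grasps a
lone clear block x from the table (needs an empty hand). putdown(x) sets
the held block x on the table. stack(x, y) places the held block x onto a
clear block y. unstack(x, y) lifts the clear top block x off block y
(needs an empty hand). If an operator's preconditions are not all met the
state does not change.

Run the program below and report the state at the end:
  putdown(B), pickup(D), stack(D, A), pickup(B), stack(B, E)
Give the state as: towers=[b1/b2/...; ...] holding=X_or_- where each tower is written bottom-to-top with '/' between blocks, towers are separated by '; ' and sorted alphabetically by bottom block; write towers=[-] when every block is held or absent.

step 1 (putdown(B)): towers=[A; B; C/E; D] holding=-
step 2 (pickup(D)): towers=[A; B; C/E] holding=D
step 3 (stack(D, A)): towers=[A/D; B; C/E] holding=-
step 4 (pickup(B)): towers=[A/D; C/E] holding=B
step 5 (stack(B, E)): towers=[A/D; C/E/B] holding=-

towers=[A/D; C/E/B] holding=-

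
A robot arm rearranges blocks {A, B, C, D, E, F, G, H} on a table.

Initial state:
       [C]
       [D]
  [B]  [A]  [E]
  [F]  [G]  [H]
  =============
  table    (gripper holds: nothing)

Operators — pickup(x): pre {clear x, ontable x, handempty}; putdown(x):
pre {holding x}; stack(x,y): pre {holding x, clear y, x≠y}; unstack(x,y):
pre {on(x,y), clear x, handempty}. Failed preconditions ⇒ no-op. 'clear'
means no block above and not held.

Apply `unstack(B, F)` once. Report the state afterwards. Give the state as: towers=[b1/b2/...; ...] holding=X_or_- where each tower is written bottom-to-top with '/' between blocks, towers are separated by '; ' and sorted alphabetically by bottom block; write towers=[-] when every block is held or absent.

before: towers=[F/B; G/A/D/C; H/E] holding=-
pre[unstack(B, F)]: on(B,F) ok, clear(B) ok, handempty ok
all met → apply unstack(B, F)
after:  towers=[F; G/A/D/C; H/E] holding=B

towers=[F; G/A/D/C; H/E] holding=B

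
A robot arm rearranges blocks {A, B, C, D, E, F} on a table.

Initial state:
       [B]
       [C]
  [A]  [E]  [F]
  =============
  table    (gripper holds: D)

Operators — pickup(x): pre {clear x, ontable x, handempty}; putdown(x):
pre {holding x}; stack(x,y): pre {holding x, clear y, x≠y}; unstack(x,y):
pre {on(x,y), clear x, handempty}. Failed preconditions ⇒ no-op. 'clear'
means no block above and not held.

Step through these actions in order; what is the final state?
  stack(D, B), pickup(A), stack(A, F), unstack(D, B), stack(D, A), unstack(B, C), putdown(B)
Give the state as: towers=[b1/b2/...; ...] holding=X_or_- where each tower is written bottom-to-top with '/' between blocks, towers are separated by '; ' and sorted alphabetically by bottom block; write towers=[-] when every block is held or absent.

towers=[B; E/C; F/A/D] holding=-

step 1 (stack(D, B)): towers=[A; E/C/B/D; F] holding=-
step 2 (pickup(A)): towers=[E/C/B/D; F] holding=A
step 3 (stack(A, F)): towers=[E/C/B/D; F/A] holding=-
step 4 (unstack(D, B)): towers=[E/C/B; F/A] holding=D
step 5 (stack(D, A)): towers=[E/C/B; F/A/D] holding=-
step 6 (unstack(B, C)): towers=[E/C; F/A/D] holding=B
step 7 (putdown(B)): towers=[B; E/C; F/A/D] holding=-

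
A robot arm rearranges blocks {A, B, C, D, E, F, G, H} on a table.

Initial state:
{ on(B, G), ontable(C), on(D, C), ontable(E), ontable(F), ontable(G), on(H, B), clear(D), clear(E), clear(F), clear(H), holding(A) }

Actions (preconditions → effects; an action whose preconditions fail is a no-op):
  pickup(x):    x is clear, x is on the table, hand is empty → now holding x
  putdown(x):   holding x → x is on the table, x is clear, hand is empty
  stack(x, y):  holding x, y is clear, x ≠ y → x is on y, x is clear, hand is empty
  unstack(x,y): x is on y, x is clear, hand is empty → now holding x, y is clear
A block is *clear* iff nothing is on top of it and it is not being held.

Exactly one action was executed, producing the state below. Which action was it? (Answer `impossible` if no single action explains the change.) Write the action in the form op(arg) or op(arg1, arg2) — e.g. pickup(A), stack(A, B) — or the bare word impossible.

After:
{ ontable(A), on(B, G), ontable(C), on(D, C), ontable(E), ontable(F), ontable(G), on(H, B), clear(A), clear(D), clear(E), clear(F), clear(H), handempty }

target: towers=[A; C/D; E; F; G/B/H] holding=-
        putdown(A) → towers=[A; C/D; E; F; G/B/H] holding=-  ← match
       stack(A, E) → towers=[C/D; E/A; F; G/B/H] holding=-
       stack(A, H) → towers=[C/D; E; F; G/B/H/A] holding=-
       stack(A, F) → towers=[C/D; E; F/A; G/B/H] holding=-
       stack(A, D) → towers=[C/D/A; E; F; G/B/H] holding=-

putdown(A)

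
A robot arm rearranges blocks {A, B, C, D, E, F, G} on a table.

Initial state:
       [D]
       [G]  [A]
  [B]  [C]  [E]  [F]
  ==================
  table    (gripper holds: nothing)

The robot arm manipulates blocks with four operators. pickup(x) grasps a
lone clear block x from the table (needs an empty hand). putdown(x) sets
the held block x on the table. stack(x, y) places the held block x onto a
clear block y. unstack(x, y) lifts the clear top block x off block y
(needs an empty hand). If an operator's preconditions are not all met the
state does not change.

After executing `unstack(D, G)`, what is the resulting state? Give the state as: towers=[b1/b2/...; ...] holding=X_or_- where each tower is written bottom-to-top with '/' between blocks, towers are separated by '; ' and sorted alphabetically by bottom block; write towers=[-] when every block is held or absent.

towers=[B; C/G; E/A; F] holding=D

before: towers=[B; C/G/D; E/A; F] holding=-
pre[unstack(D, G)]: on(D,G) ok, clear(D) ok, handempty ok
all met → apply unstack(D, G)
after:  towers=[B; C/G; E/A; F] holding=D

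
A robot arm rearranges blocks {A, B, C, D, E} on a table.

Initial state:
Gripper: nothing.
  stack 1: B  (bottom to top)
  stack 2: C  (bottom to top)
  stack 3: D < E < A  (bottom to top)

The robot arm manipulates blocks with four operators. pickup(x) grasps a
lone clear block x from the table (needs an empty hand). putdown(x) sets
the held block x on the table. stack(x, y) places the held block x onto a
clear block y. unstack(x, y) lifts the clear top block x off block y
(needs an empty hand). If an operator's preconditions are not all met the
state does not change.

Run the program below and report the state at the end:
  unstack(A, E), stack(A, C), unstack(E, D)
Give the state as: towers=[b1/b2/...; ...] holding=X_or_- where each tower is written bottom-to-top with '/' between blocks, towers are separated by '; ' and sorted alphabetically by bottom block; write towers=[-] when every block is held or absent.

step 1 (unstack(A, E)): towers=[B; C; D/E] holding=A
step 2 (stack(A, C)): towers=[B; C/A; D/E] holding=-
step 3 (unstack(E, D)): towers=[B; C/A; D] holding=E

towers=[B; C/A; D] holding=E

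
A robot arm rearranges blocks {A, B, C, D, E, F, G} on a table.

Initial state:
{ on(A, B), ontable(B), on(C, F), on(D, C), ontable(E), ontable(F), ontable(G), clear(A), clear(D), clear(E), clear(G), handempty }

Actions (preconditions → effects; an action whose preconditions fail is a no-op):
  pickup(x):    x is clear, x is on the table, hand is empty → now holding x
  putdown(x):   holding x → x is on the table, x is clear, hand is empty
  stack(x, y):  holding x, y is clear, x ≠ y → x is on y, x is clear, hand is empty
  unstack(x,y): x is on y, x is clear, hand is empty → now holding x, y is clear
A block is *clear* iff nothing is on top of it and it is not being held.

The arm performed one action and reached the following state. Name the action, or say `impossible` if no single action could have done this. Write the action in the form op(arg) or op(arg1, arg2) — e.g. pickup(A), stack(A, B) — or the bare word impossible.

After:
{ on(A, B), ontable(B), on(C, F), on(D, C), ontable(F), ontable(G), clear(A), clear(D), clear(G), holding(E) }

pickup(E)

target: towers=[B/A; F/C/D; G] holding=E
         pickup(G) → towers=[B/A; E; F/C/D] holding=G
     unstack(D, C) → towers=[B/A; E; F/C; G] holding=D
     unstack(A, B) → towers=[B; E; F/C/D; G] holding=A
         pickup(E) → towers=[B/A; F/C/D; G] holding=E  ← match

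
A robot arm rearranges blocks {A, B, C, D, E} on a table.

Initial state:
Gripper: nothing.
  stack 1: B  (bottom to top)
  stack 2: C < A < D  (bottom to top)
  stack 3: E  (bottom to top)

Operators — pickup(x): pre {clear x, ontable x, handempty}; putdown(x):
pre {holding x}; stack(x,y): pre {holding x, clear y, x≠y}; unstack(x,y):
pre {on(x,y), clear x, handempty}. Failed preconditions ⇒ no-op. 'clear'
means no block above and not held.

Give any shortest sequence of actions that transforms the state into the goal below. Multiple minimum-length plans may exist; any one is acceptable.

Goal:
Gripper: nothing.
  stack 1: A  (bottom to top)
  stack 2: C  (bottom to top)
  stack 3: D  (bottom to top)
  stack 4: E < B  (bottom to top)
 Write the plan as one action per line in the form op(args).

step 1 (pickup(B)): towers=[C/A/D; E] holding=B
step 2 (stack(B, E)): towers=[C/A/D; E/B] holding=-
step 3 (unstack(D, A)): towers=[C/A; E/B] holding=D
step 4 (putdown(D)): towers=[C/A; D; E/B] holding=-
step 5 (unstack(A, C)): towers=[C; D; E/B] holding=A
step 6 (putdown(A)): towers=[A; C; D; E/B] holding=-
goal check: towers=[A; C; D; E/B] holding=- — reached (length 6, optimal by BFS)

pickup(B)
stack(B, E)
unstack(D, A)
putdown(D)
unstack(A, C)
putdown(A)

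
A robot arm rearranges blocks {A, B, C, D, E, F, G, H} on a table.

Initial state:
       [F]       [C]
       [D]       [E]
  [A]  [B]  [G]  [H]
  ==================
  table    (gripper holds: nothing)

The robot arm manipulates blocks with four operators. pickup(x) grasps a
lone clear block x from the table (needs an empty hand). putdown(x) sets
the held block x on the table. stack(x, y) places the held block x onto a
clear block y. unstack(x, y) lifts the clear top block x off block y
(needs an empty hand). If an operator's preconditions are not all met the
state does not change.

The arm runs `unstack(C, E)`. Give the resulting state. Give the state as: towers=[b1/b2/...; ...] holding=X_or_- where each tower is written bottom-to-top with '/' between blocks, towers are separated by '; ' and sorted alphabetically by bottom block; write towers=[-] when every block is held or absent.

towers=[A; B/D/F; G; H/E] holding=C

before: towers=[A; B/D/F; G; H/E/C] holding=-
pre[unstack(C, E)]: on(C,E) yes, clear(C) yes, handempty yes
all met → apply unstack(C, E)
after:  towers=[A; B/D/F; G; H/E] holding=C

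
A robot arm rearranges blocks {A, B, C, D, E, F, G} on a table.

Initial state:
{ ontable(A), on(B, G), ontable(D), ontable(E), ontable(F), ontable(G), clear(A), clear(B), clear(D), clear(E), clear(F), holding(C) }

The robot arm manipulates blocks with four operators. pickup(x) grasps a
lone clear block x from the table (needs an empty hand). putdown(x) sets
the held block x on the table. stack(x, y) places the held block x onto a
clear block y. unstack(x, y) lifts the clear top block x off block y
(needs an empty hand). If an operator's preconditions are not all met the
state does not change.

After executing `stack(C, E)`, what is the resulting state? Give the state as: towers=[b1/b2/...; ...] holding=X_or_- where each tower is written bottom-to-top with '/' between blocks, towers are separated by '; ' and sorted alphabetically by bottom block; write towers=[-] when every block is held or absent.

before: towers=[A; D; E; F; G/B] holding=C
pre[stack(C, E)]: holding(C) yes, clear(E) yes, C≠E yes
all met → apply stack(C, E)
after:  towers=[A; D; E/C; F; G/B] holding=-

towers=[A; D; E/C; F; G/B] holding=-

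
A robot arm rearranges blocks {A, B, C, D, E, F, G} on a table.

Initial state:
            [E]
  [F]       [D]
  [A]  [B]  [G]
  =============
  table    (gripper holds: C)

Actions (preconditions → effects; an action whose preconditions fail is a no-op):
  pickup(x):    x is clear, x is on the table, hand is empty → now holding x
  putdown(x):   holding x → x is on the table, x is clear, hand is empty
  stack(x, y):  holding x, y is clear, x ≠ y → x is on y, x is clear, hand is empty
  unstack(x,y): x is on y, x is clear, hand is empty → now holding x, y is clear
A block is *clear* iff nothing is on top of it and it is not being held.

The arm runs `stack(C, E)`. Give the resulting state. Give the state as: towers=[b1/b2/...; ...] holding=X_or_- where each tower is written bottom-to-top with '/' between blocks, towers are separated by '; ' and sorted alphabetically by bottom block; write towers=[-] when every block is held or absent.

before: towers=[A/F; B; G/D/E] holding=C
pre[stack(C, E)]: holding(C) ok, clear(E) ok, C≠E ok
all met → apply stack(C, E)
after:  towers=[A/F; B; G/D/E/C] holding=-

towers=[A/F; B; G/D/E/C] holding=-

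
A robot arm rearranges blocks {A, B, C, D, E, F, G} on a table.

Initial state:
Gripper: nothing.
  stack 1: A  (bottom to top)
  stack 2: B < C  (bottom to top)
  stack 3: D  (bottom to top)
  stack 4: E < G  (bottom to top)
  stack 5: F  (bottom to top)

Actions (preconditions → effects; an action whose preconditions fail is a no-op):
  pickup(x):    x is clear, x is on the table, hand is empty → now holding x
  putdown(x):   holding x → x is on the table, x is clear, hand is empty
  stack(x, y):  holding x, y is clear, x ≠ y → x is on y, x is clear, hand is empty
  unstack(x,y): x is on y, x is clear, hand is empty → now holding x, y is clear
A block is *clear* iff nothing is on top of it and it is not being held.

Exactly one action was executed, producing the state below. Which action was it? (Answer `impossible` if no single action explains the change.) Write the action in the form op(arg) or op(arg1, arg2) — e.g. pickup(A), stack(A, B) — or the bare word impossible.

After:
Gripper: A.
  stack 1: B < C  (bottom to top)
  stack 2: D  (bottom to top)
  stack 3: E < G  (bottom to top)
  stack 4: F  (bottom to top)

pickup(A)

target: towers=[B/C; D; E/G; F] holding=A
         pickup(F) → towers=[A; B/C; D; E/G] holding=F
     unstack(G, E) → towers=[A; B/C; D; E; F] holding=G
         pickup(D) → towers=[A; B/C; E/G; F] holding=D
         pickup(A) → towers=[B/C; D; E/G; F] holding=A  ← match
     unstack(C, B) → towers=[A; B; D; E/G; F] holding=C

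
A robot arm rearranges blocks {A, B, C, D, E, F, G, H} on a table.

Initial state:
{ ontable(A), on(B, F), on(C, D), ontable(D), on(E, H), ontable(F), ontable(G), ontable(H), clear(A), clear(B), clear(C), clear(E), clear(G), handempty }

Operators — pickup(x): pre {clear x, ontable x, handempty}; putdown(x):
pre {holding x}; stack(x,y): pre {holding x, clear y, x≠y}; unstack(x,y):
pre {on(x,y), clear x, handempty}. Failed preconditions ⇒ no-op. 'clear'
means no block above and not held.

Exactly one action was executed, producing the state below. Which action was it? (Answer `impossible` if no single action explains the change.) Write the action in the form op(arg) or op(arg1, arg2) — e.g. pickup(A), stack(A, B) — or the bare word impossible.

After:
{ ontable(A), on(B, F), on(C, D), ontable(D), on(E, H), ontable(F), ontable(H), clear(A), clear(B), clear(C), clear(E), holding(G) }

pickup(G)

target: towers=[A; D/C; F/B; H/E] holding=G
         pickup(G) → towers=[A; D/C; F/B; H/E] holding=G  ← match
         pickup(A) → towers=[D/C; F/B; G; H/E] holding=A
     unstack(E, H) → towers=[A; D/C; F/B; G; H] holding=E
     unstack(B, F) → towers=[A; D/C; F; G; H/E] holding=B
     unstack(C, D) → towers=[A; D; F/B; G; H/E] holding=C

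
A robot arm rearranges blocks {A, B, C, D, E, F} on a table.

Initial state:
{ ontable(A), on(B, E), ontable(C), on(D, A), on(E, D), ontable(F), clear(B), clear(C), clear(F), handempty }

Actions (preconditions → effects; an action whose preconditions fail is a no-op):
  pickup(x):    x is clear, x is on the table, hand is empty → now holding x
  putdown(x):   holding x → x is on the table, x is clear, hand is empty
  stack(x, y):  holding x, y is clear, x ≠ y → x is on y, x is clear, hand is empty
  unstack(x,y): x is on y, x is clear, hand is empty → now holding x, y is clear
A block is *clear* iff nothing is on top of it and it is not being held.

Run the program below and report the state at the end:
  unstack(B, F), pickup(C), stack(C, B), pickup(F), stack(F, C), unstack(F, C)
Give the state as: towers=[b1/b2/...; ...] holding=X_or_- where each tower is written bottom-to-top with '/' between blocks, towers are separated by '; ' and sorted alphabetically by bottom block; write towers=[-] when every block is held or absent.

step 1 (unstack(B, F)) [no-op]: towers=[A/D/E/B; C; F] holding=-
step 2 (pickup(C)): towers=[A/D/E/B; F] holding=C
step 3 (stack(C, B)): towers=[A/D/E/B/C; F] holding=-
step 4 (pickup(F)): towers=[A/D/E/B/C] holding=F
step 5 (stack(F, C)): towers=[A/D/E/B/C/F] holding=-
step 6 (unstack(F, C)): towers=[A/D/E/B/C] holding=F

towers=[A/D/E/B/C] holding=F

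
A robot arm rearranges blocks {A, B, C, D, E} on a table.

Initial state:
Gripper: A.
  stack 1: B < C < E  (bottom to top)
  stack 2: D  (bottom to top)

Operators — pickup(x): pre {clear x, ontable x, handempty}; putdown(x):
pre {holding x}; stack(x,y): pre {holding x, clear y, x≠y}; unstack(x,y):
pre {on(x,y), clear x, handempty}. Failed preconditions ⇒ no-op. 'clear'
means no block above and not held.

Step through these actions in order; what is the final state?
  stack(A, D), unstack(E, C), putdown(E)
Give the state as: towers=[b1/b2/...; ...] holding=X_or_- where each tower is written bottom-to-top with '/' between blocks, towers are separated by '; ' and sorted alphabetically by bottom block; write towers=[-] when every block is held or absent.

step 1 (stack(A, D)): towers=[B/C/E; D/A] holding=-
step 2 (unstack(E, C)): towers=[B/C; D/A] holding=E
step 3 (putdown(E)): towers=[B/C; D/A; E] holding=-

towers=[B/C; D/A; E] holding=-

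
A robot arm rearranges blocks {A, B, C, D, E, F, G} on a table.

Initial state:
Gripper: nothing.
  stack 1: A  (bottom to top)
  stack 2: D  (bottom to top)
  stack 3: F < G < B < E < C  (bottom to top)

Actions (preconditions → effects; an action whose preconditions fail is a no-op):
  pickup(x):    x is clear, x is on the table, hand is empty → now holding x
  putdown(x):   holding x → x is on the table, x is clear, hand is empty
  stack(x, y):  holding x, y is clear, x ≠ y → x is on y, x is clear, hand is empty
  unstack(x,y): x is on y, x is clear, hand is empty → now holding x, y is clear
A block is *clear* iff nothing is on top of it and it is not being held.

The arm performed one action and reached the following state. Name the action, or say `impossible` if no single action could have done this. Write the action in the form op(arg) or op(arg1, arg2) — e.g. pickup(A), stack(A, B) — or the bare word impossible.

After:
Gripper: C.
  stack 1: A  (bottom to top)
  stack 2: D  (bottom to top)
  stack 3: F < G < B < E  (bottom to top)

target: towers=[A; D; F/G/B/E] holding=C
         pickup(D) → towers=[A; F/G/B/E/C] holding=D
         pickup(A) → towers=[D; F/G/B/E/C] holding=A
     unstack(C, E) → towers=[A; D; F/G/B/E] holding=C  ← match

unstack(C, E)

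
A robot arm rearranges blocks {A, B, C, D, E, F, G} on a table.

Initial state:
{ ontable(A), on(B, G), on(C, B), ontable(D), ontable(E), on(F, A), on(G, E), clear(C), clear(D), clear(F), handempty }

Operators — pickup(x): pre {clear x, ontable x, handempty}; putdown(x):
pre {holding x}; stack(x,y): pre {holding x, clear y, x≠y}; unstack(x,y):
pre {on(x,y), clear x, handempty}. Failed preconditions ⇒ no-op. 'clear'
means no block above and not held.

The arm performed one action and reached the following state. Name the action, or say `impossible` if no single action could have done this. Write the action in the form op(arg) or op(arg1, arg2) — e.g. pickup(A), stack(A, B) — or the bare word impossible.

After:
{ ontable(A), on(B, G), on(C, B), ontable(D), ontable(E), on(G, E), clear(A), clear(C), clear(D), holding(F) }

target: towers=[A; D; E/G/B/C] holding=F
     unstack(F, A) → towers=[A; D; E/G/B/C] holding=F  ← match
         pickup(D) → towers=[A/F; E/G/B/C] holding=D
     unstack(C, B) → towers=[A/F; D; E/G/B] holding=C

unstack(F, A)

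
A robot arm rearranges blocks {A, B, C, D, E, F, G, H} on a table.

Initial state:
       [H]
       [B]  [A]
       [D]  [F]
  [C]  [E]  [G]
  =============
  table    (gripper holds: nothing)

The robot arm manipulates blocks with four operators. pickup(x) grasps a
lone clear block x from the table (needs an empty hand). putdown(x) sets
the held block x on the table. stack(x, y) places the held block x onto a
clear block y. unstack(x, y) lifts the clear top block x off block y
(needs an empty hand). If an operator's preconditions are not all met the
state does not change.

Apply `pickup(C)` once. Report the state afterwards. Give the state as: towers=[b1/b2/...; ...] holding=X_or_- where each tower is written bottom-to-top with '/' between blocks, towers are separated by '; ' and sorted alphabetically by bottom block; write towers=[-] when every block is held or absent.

towers=[E/D/B/H; G/F/A] holding=C

before: towers=[C; E/D/B/H; G/F/A] holding=-
pre[pickup(C)]: clear(C) ✓, ontable(C) ✓, handempty ✓
all met → apply pickup(C)
after:  towers=[E/D/B/H; G/F/A] holding=C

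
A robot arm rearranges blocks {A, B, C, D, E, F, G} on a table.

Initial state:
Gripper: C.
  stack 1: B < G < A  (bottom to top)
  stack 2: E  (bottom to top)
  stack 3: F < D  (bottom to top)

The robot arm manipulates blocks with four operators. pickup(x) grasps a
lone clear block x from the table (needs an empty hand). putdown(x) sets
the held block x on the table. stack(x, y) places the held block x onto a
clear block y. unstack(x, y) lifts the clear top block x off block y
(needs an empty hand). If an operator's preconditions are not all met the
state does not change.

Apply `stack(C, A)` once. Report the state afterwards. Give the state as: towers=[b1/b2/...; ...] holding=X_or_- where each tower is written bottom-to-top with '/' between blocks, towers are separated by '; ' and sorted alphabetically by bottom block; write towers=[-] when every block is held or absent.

towers=[B/G/A/C; E; F/D] holding=-

before: towers=[B/G/A; E; F/D] holding=C
pre[stack(C, A)]: holding(C) yes, clear(A) yes, C≠A yes
all met → apply stack(C, A)
after:  towers=[B/G/A/C; E; F/D] holding=-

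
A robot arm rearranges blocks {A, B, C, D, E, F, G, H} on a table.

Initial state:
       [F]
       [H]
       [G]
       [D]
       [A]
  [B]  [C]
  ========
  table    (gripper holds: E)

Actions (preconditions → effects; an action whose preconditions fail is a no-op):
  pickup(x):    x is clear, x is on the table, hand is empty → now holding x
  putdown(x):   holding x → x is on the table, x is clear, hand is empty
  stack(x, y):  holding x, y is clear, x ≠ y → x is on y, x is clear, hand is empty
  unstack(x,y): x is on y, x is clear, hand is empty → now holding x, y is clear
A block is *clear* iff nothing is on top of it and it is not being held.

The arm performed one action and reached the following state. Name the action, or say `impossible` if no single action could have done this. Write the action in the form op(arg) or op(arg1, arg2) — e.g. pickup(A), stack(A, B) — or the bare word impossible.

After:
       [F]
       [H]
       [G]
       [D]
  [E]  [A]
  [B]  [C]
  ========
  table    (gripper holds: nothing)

target: towers=[B/E; C/A/D/G/H/F] holding=-
        putdown(E) → towers=[B; C/A/D/G/H/F; E] holding=-
       stack(E, B) → towers=[B/E; C/A/D/G/H/F] holding=-  ← match
       stack(E, F) → towers=[B; C/A/D/G/H/F/E] holding=-

stack(E, B)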